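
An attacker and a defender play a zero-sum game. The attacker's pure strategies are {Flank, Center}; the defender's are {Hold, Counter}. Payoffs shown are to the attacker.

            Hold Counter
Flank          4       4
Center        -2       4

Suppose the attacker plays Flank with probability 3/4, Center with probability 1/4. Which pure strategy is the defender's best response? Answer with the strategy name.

Hold

If the defender plays Hold, the attacker's expected payoff is (3/4)·4 + (1/4)·(-2) = 5/2.
If the defender plays Counter, the attacker's expected payoff is (3/4)·4 + (1/4)·4 = 4.
The defender minimizes the attacker's payoff; the smallest is 5/2, so the best response is Hold.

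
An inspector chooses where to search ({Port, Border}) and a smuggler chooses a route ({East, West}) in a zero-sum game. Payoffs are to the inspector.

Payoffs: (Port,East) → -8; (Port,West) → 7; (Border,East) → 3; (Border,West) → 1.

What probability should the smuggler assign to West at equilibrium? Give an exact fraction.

Row minima: Port → -8, Border → 1; maximin = 1.
Column maxima: East → 3, West → 7; minimax = 3.
1 ≠ 3, so there is no saddle point; optimal play is mixed.
Let the inspector play Port with probability p. Expected payoff against East: (-8)p + 3(1−p) = −11p + 3; against West: 7p + 1(1−p) = 6p + 1.
Setting these equal: −11p + 3 = 6p + 1 ⇒ −17p = -2 ⇒ p = 2/17, and the value is (-11)·(2/17) + 3 = 29/17.
For the smuggler: with q = P(East), equating Port's and Border's payoffs gives −15q + 7 = 2q + 1 ⇒ q = 6/17.

11/17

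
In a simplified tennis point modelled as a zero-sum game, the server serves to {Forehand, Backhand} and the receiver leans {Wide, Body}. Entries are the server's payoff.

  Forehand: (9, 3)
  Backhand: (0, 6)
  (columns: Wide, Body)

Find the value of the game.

9/2

Row minima: Forehand → 3, Backhand → 0; maximin = 3.
Column maxima: Wide → 9, Body → 6; minimax = 6.
3 ≠ 6, so there is no saddle point; optimal play is mixed.
Let the server play Forehand with probability p. Expected payoff against Wide: 9p + 0(1−p) = 9p; against Body: 3p + 6(1−p) = −3p + 6.
Setting these equal: 9p = −3p + 6 ⇒ 12p = 6 ⇒ p = 1/2, and the value is (9)·(1/2) = 9/2.
For the receiver: with q = P(Wide), equating Forehand's and Backhand's payoffs gives 6q + 3 = −6q + 6 ⇒ q = 1/4.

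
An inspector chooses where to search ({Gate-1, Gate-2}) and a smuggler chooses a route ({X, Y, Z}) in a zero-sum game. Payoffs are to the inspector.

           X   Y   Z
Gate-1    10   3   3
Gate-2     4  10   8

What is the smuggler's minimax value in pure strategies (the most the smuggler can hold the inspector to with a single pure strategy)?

8

Column maxima: X → 10, Y → 10, Z → 8.
The smallest of these is 8.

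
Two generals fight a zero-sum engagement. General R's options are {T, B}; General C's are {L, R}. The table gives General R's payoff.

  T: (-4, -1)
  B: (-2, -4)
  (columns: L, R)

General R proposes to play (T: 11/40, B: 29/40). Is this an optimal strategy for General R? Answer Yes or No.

No

Against L this mix gives (11/40)·(-4) + (29/40)·(-2) = -51/20.
Against R this mix gives (11/40)·(-1) + (29/40)·(-4) = -127/40.
General C will play R, holding General R to -127/40. Shifting weight toward the row that does better against R would raise this floor (the equalizing mix achieves -14/5 against both R and L), so the proposed strategy is not optimal.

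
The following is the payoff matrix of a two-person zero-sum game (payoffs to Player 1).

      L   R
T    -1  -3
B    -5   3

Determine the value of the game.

Row minima: T → -3, B → -5; maximin = -3.
Column maxima: L → -1, R → 3; minimax = -1.
-3 ≠ -1, so there is no saddle point; optimal play is mixed.
Let Player 1 play T with probability p. Expected payoff against L: (-1)p + (-5)(1−p) = 4p − 5; against R: (-3)p + 3(1−p) = −6p + 3.
Setting these equal: 4p − 5 = −6p + 3 ⇒ 10p = 8 ⇒ p = 4/5, and the value is (4)·(4/5) − 5 = -9/5.
For Player 2: with q = P(L), equating T's and B's payoffs gives 2q − 3 = −8q + 3 ⇒ q = 3/5.

-9/5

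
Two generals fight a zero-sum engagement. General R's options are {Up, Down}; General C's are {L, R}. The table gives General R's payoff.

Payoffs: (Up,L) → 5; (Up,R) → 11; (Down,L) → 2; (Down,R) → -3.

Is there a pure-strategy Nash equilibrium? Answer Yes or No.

Yes

Row minima: Up → 5, Down → -3; maximin = 5.
Column maxima: L → 5, R → 11; minimax = 5.
maximin = minimax = 5, so a saddle point exists.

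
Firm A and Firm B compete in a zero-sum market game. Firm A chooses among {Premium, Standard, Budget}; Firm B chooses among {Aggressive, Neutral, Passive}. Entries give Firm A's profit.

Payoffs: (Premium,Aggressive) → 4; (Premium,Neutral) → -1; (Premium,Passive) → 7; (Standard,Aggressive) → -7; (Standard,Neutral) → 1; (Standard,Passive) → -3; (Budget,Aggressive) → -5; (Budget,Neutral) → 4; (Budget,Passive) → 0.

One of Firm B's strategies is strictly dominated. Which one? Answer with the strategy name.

Aggressive holds Firm A's payoff strictly below Passive in every row: 4 < 7, -7 < -3, -5 < 0.
So Passive is strictly dominated for Firm B.

Passive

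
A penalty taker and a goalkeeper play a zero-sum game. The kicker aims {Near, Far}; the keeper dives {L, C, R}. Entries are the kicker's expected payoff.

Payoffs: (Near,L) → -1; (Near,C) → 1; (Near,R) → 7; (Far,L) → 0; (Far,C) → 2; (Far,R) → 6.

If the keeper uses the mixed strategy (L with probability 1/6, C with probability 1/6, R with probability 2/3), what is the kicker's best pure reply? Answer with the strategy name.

Near

Expected payoff of Near: (1/6)·(-1) + (1/6)·1 + (2/3)·7 = 14/3.
Expected payoff of Far: (1/6)·0 + (1/6)·2 + (2/3)·6 = 13/3.
The largest is 14/3, so the kicker's best response is Near.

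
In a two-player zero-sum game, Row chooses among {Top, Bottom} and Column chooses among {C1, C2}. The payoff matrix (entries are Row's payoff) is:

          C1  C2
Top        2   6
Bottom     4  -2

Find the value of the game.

Row minima: Top → 2, Bottom → -2; maximin = 2.
Column maxima: C1 → 4, C2 → 6; minimax = 4.
2 ≠ 4, so there is no saddle point; optimal play is mixed.
Let Row play Top with probability p. Expected payoff against C1: 2p + 4(1−p) = −2p + 4; against C2: 6p + (-2)(1−p) = 8p − 2.
Setting these equal: −2p + 4 = 8p − 2 ⇒ −10p = -6 ⇒ p = 3/5, and the value is (-2)·(3/5) + 4 = 14/5.
For Column: with q = P(C1), equating Top's and Bottom's payoffs gives −4q + 6 = 6q − 2 ⇒ q = 4/5.

14/5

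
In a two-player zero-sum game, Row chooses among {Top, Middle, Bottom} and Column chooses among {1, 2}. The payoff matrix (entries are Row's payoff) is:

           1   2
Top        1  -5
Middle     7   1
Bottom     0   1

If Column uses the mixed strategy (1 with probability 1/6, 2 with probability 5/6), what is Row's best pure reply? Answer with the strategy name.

Expected payoff of Top: (1/6)·1 + (5/6)·(-5) = -4.
Expected payoff of Middle: (1/6)·7 + (5/6)·1 = 2.
Expected payoff of Bottom: (1/6)·0 + (5/6)·1 = 5/6.
The largest is 2, so Row's best response is Middle.

Middle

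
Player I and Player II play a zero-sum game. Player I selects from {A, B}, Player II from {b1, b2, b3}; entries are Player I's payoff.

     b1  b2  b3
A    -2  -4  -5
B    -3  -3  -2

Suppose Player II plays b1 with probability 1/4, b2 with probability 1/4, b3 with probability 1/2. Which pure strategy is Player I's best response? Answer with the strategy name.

Expected payoff of A: (1/4)·(-2) + (1/4)·(-4) + (1/2)·(-5) = -4.
Expected payoff of B: (1/4)·(-3) + (1/4)·(-3) + (1/2)·(-2) = -5/2.
The largest is -5/2, so Player I's best response is B.

B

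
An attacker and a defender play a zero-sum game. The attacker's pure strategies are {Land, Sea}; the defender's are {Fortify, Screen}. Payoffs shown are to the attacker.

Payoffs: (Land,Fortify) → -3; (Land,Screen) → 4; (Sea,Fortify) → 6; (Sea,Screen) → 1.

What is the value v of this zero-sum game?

9/4

Row minima: Land → -3, Sea → 1; maximin = 1.
Column maxima: Fortify → 6, Screen → 4; minimax = 4.
1 ≠ 4, so there is no saddle point; optimal play is mixed.
Let the attacker play Land with probability p. Expected payoff against Fortify: (-3)p + 6(1−p) = −9p + 6; against Screen: 4p + 1(1−p) = 3p + 1.
Setting these equal: −9p + 6 = 3p + 1 ⇒ −12p = -5 ⇒ p = 5/12, and the value is (-9)·(5/12) + 6 = 9/4.
For the defender: with q = P(Fortify), equating Land's and Sea's payoffs gives −7q + 4 = 5q + 1 ⇒ q = 1/4.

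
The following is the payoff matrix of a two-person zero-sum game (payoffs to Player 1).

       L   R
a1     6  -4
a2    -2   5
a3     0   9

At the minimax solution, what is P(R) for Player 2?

6/19

Row minima: a1 → -4, a2 → -2, a3 → 0; maximin = 0.
Column maxima: L → 6, R → 9; minimax = 6.
0 ≠ 6, so there is no saddle point; optimal play is mixed.
a2 is strictly dominated by a3, so Player 1 never plays it.
On the remaining 2×2 (a1, a3 vs L, R):
Let Player 1 play a1 with probability p. Expected payoff against L: 6p + 0(1−p) = 6p; against R: (-4)p + 9(1−p) = −13p + 9.
Setting these equal: 6p = −13p + 9 ⇒ 19p = 9 ⇒ p = 9/19, and the value is (6)·(9/19) = 54/19.
For Player 2: with q = P(L), equating a1's and a3's payoffs gives 10q − 4 = −9q + 9 ⇒ q = 13/19.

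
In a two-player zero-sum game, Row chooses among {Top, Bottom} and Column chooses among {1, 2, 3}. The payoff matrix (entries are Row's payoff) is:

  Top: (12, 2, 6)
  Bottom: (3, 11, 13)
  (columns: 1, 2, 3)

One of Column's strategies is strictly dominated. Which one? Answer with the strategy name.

2 holds Row's payoff strictly below 3 in every row: 2 < 6, 11 < 13.
So 3 is strictly dominated for Column.

3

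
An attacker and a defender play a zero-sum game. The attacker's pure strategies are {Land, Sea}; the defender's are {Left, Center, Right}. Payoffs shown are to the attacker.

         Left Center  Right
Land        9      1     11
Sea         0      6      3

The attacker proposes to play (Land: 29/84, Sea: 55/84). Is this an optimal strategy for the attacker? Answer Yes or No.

Against Left this mix gives (29/84)·9 + (55/84)·0 = 87/28.
Against Center this mix gives (29/84)·1 + (55/84)·6 = 359/84.
Against Right this mix gives (29/84)·11 + (55/84)·3 = 121/21.
The defender will play Left, holding the attacker to 87/28. Shifting weight toward the row that does better against Left would raise this floor (the equalizing mix achieves 27/7 against both Left and Center), so the proposed strategy is not optimal.

No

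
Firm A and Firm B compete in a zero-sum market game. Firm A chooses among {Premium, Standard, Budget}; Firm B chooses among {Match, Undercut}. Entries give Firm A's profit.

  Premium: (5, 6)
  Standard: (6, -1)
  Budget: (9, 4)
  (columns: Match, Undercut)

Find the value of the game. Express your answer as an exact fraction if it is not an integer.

Row minima: Premium → 5, Standard → -1, Budget → 4; maximin = 5.
Column maxima: Match → 9, Undercut → 6; minimax = 6.
5 ≠ 6, so there is no saddle point; optimal play is mixed.
Standard is strictly dominated by Budget, so Firm A never plays it.
On the remaining 2×2 (Premium, Budget vs Match, Undercut):
Let Firm A play Premium with probability p. Expected payoff against Match: 5p + 9(1−p) = −4p + 9; against Undercut: 6p + 4(1−p) = 2p + 4.
Setting these equal: −4p + 9 = 2p + 4 ⇒ −6p = -5 ⇒ p = 5/6, and the value is (-4)·(5/6) + 9 = 17/3.
For Firm B: with q = P(Match), equating Premium's and Budget's payoffs gives −q + 6 = 5q + 4 ⇒ q = 1/3.

17/3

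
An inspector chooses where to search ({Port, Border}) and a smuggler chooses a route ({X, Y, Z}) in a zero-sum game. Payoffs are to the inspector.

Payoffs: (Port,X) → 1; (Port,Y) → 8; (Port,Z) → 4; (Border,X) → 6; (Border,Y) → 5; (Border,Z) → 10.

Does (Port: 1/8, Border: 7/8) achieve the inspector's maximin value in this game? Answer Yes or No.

Yes

Against X this mix gives (1/8)·1 + (7/8)·6 = 43/8.
Against Y this mix gives (1/8)·8 + (7/8)·5 = 43/8.
Against Z this mix gives (1/8)·4 + (7/8)·10 = 37/4.
All of the smuggler's active replies (X, Y) yield 43/8, and no column does worse for the inspector. The mix makes the smuggler indifferent and guarantees 43/8, so it is optimal.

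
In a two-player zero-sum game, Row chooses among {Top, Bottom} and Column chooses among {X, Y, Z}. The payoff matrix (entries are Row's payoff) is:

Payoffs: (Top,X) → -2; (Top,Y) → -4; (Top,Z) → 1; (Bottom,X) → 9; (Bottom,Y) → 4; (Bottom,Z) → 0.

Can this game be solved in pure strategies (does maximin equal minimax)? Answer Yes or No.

No

Row minima: Top → -4, Bottom → 0; maximin = 0.
Column maxima: X → 9, Y → 4, Z → 1; minimax = 1.
0 ≠ 1, so no pure-strategy equilibrium exists.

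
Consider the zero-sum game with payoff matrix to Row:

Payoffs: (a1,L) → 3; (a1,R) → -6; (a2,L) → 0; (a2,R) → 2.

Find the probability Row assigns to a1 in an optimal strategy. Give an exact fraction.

2/11

Row minima: a1 → -6, a2 → 0; maximin = 0.
Column maxima: L → 3, R → 2; minimax = 2.
0 ≠ 2, so there is no saddle point; optimal play is mixed.
Let Row play a1 with probability p. Expected payoff against L: 3p + 0(1−p) = 3p; against R: (-6)p + 2(1−p) = −8p + 2.
Setting these equal: 3p = −8p + 2 ⇒ 11p = 2 ⇒ p = 2/11, and the value is (3)·(2/11) = 6/11.
For Column: with q = P(L), equating a1's and a2's payoffs gives 9q − 6 = −2q + 2 ⇒ q = 8/11.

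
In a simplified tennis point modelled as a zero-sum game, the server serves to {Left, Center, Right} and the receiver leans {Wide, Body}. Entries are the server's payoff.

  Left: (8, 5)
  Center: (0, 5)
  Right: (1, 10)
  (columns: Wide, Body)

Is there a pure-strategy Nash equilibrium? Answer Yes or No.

No

Row minima: Left → 5, Center → 0, Right → 1; maximin = 5.
Column maxima: Wide → 8, Body → 10; minimax = 8.
5 ≠ 8, so no pure-strategy equilibrium exists.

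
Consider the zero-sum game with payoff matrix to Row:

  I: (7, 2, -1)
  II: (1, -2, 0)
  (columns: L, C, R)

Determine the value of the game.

Row minima: I → -1, II → -2; maximin = -1.
Column maxima: L → 7, C → 2, R → 0; minimax = 0.
-1 ≠ 0, so there is no saddle point; optimal play is mixed.
L is strictly dominated by C (it gives Row strictly more in every row), so Column never plays it.
On the remaining 2×2 (I, II vs C, R):
Let Row play I with probability p. Expected payoff against C: 2p + (-2)(1−p) = 4p − 2; against R: (-1)p + 0(1−p) = −p.
Setting these equal: 4p − 2 = −p ⇒ 5p = 2 ⇒ p = 2/5, and the value is (4)·(2/5) − 2 = -2/5.
For Column: with q = P(C), equating I's and II's payoffs gives 3q − 1 = −2q ⇒ q = 1/5.

-2/5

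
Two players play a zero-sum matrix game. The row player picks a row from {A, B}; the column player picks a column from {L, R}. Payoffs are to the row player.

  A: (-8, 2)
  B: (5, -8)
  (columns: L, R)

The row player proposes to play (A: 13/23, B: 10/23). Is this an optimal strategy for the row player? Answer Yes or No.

Yes

Against L this mix gives (13/23)·(-8) + (10/23)·5 = -54/23.
Against R this mix gives (13/23)·2 + (10/23)·(-8) = -54/23.
All of the column player's active replies (L, R) yield -54/23, and no column does worse for the row player. The mix makes the column player indifferent and guarantees -54/23, so it is optimal.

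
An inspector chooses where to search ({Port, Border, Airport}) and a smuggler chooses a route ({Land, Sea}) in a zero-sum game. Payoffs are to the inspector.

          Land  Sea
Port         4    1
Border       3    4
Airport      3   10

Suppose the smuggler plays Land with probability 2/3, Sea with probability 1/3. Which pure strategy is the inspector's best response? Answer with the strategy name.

Expected payoff of Port: (2/3)·4 + (1/3)·1 = 3.
Expected payoff of Border: (2/3)·3 + (1/3)·4 = 10/3.
Expected payoff of Airport: (2/3)·3 + (1/3)·10 = 16/3.
The largest is 16/3, so the inspector's best response is Airport.

Airport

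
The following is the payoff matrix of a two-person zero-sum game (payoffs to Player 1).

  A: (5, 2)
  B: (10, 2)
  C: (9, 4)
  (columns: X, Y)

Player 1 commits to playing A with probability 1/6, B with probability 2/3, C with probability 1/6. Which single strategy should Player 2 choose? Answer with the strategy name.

If Player 2 plays X, Player 1's expected payoff is (1/6)·5 + (2/3)·10 + (1/6)·9 = 9.
If Player 2 plays Y, Player 1's expected payoff is (1/6)·2 + (2/3)·2 + (1/6)·4 = 7/3.
Player 2 minimizes Player 1's payoff; the smallest is 7/3, so the best response is Y.

Y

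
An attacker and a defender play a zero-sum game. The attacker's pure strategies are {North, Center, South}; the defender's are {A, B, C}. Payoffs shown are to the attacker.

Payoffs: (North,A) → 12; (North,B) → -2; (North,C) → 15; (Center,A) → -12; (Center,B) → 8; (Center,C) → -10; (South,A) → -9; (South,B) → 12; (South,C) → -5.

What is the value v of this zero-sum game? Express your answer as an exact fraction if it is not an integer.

Row minima: North → -2, Center → -12, South → -9; maximin = -2.
Column maxima: A → 12, B → 12, C → 15; minimax = 12.
-2 ≠ 12, so there is no saddle point; optimal play is mixed.
Center is strictly dominated by South, so the attacker never plays it.
C is strictly dominated by A (it gives the attacker strictly more in every row), so the defender never plays it.
On the remaining 2×2 (North, South vs A, B):
Let the attacker play North with probability p. Expected payoff against A: 12p + (-9)(1−p) = 21p − 9; against B: (-2)p + 12(1−p) = −14p + 12.
Setting these equal: 21p − 9 = −14p + 12 ⇒ 35p = 21 ⇒ p = 3/5, and the value is (21)·(3/5) − 9 = 18/5.
For the defender: with q = P(A), equating North's and South's payoffs gives 14q − 2 = −21q + 12 ⇒ q = 2/5.

18/5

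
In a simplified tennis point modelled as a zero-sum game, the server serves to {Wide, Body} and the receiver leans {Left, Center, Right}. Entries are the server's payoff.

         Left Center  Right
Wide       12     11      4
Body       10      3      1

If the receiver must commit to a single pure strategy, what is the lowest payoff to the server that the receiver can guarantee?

4

Column maxima: Left → 12, Center → 11, Right → 4.
The smallest of these is 4.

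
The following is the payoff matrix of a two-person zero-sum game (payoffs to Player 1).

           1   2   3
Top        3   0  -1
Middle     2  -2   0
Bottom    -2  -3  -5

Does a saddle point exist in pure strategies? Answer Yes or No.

No

Row minima: Top → -1, Middle → -2, Bottom → -5; maximin = -1.
Column maxima: 1 → 3, 2 → 0, 3 → 0; minimax = 0.
-1 ≠ 0, so no pure-strategy equilibrium exists.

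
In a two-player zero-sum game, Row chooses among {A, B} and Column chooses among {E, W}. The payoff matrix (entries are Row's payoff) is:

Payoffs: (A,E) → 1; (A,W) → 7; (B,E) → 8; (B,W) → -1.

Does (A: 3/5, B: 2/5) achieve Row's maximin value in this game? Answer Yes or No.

Yes

Against E this mix gives (3/5)·1 + (2/5)·8 = 19/5.
Against W this mix gives (3/5)·7 + (2/5)·(-1) = 19/5.
All of Column's active replies (E, W) yield 19/5, and no column does worse for Row. The mix makes Column indifferent and guarantees 19/5, so it is optimal.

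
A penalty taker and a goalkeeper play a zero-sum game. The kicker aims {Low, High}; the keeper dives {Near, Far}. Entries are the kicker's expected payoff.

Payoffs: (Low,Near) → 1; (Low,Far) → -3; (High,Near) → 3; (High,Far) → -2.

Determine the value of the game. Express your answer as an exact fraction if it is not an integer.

-2

Row minima: Low → -3, High → -2; maximin = -2.
Column maxima: Near → 3, Far → -2; minimax = -2.
Since maximin = minimax = -2, there is a saddle point and the value is -2.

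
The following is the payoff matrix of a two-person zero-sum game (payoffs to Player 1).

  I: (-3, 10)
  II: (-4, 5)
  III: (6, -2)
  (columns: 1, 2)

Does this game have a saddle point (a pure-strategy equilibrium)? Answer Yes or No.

Row minima: I → -3, II → -4, III → -2; maximin = -2.
Column maxima: 1 → 6, 2 → 10; minimax = 6.
-2 ≠ 6, so no pure-strategy equilibrium exists.

No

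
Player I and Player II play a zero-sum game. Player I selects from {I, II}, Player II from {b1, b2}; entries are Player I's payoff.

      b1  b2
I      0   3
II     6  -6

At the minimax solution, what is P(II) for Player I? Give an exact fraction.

Row minima: I → 0, II → -6; maximin = 0.
Column maxima: b1 → 6, b2 → 3; minimax = 3.
0 ≠ 3, so there is no saddle point; optimal play is mixed.
Let Player I play I with probability p. Expected payoff against b1: 0p + 6(1−p) = −6p + 6; against b2: 3p + (-6)(1−p) = 9p − 6.
Setting these equal: −6p + 6 = 9p − 6 ⇒ −15p = -12 ⇒ p = 4/5, and the value is (-6)·(4/5) + 6 = 6/5.
For Player II: with q = P(b1), equating I's and II's payoffs gives −3q + 3 = 12q − 6 ⇒ q = 3/5.

1/5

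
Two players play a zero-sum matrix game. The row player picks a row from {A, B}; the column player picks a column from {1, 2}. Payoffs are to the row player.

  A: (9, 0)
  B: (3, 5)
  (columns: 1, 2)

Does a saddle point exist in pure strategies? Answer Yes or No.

No

Row minima: A → 0, B → 3; maximin = 3.
Column maxima: 1 → 9, 2 → 5; minimax = 5.
3 ≠ 5, so no pure-strategy equilibrium exists.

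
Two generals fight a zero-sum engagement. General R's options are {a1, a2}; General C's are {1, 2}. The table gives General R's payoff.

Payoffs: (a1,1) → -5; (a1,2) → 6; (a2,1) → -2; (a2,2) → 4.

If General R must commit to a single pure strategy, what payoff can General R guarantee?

-2

Row minima: a1 → -5, a2 → -2.
The best of these is -2.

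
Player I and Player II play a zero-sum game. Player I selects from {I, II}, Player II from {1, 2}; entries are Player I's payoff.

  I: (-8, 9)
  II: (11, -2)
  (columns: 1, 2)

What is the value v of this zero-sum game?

Row minima: I → -8, II → -2; maximin = -2.
Column maxima: 1 → 11, 2 → 9; minimax = 9.
-2 ≠ 9, so there is no saddle point; optimal play is mixed.
Let Player I play I with probability p. Expected payoff against 1: (-8)p + 11(1−p) = −19p + 11; against 2: 9p + (-2)(1−p) = 11p − 2.
Setting these equal: −19p + 11 = 11p − 2 ⇒ −30p = -13 ⇒ p = 13/30, and the value is (-19)·(13/30) + 11 = 83/30.
For Player II: with q = P(1), equating I's and II's payoffs gives −17q + 9 = 13q − 2 ⇒ q = 11/30.

83/30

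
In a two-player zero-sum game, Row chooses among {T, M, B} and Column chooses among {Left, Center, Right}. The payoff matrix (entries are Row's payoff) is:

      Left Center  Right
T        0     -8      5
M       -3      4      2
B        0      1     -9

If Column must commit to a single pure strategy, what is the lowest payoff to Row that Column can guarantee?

Column maxima: Left → 0, Center → 4, Right → 5.
The smallest of these is 0.

0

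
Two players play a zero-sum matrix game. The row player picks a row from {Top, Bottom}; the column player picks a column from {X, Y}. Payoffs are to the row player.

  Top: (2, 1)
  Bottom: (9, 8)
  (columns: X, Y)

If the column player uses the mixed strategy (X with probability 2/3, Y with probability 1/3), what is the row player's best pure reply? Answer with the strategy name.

Expected payoff of Top: (2/3)·2 + (1/3)·1 = 5/3.
Expected payoff of Bottom: (2/3)·9 + (1/3)·8 = 26/3.
The largest is 26/3, so the row player's best response is Bottom.

Bottom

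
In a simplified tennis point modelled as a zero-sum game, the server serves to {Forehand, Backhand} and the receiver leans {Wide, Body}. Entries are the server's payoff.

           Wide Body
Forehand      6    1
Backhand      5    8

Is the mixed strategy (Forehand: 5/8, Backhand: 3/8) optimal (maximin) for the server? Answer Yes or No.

No

Against Wide this mix gives (5/8)·6 + (3/8)·5 = 45/8.
Against Body this mix gives (5/8)·1 + (3/8)·8 = 29/8.
The receiver will play Body, holding the server to 29/8. Shifting weight toward the row that does better against Body would raise this floor (the equalizing mix achieves 43/8 against both Body and Wide), so the proposed strategy is not optimal.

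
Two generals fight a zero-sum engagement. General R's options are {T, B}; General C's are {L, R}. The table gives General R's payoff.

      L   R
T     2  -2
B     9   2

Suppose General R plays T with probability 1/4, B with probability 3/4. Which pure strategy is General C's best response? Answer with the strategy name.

If General C plays L, General R's expected payoff is (1/4)·2 + (3/4)·9 = 29/4.
If General C plays R, General R's expected payoff is (1/4)·(-2) + (3/4)·2 = 1.
General C minimizes General R's payoff; the smallest is 1, so the best response is R.

R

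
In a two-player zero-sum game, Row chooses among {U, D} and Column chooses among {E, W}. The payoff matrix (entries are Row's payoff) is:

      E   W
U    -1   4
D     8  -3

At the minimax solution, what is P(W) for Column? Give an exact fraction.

9/16

Row minima: U → -1, D → -3; maximin = -1.
Column maxima: E → 8, W → 4; minimax = 4.
-1 ≠ 4, so there is no saddle point; optimal play is mixed.
Let Row play U with probability p. Expected payoff against E: (-1)p + 8(1−p) = −9p + 8; against W: 4p + (-3)(1−p) = 7p − 3.
Setting these equal: −9p + 8 = 7p − 3 ⇒ −16p = -11 ⇒ p = 11/16, and the value is (-9)·(11/16) + 8 = 29/16.
For Column: with q = P(E), equating U's and D's payoffs gives −5q + 4 = 11q − 3 ⇒ q = 7/16.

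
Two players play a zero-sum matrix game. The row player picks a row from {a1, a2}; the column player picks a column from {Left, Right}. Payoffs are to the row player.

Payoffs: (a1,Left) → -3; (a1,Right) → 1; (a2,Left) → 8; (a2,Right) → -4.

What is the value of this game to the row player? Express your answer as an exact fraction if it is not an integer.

Row minima: a1 → -3, a2 → -4; maximin = -3.
Column maxima: Left → 8, Right → 1; minimax = 1.
-3 ≠ 1, so there is no saddle point; optimal play is mixed.
Let the row player play a1 with probability p. Expected payoff against Left: (-3)p + 8(1−p) = −11p + 8; against Right: 1p + (-4)(1−p) = 5p − 4.
Setting these equal: −11p + 8 = 5p − 4 ⇒ −16p = -12 ⇒ p = 3/4, and the value is (-11)·(3/4) + 8 = -1/4.
For the column player: with q = P(Left), equating a1's and a2's payoffs gives −4q + 1 = 12q − 4 ⇒ q = 5/16.

-1/4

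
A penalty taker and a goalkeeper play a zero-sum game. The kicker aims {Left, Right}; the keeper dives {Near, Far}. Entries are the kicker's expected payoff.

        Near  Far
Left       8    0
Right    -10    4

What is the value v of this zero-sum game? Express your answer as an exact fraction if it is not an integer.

16/11

Row minima: Left → 0, Right → -10; maximin = 0.
Column maxima: Near → 8, Far → 4; minimax = 4.
0 ≠ 4, so there is no saddle point; optimal play is mixed.
Let the kicker play Left with probability p. Expected payoff against Near: 8p + (-10)(1−p) = 18p − 10; against Far: 0p + 4(1−p) = −4p + 4.
Setting these equal: 18p − 10 = −4p + 4 ⇒ 22p = 14 ⇒ p = 7/11, and the value is (18)·(7/11) − 10 = 16/11.
For the keeper: with q = P(Near), equating Left's and Right's payoffs gives 8q = −14q + 4 ⇒ q = 2/11.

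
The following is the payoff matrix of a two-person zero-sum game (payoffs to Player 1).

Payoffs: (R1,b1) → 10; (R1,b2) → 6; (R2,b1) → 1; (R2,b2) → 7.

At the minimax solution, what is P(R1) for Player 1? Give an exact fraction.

Row minima: R1 → 6, R2 → 1; maximin = 6.
Column maxima: b1 → 10, b2 → 7; minimax = 7.
6 ≠ 7, so there is no saddle point; optimal play is mixed.
Let Player 1 play R1 with probability p. Expected payoff against b1: 10p + 1(1−p) = 9p + 1; against b2: 6p + 7(1−p) = −p + 7.
Setting these equal: 9p + 1 = −p + 7 ⇒ 10p = 6 ⇒ p = 3/5, and the value is (9)·(3/5) + 1 = 32/5.
For Player 2: with q = P(b1), equating R1's and R2's payoffs gives 4q + 6 = −6q + 7 ⇒ q = 1/10.

3/5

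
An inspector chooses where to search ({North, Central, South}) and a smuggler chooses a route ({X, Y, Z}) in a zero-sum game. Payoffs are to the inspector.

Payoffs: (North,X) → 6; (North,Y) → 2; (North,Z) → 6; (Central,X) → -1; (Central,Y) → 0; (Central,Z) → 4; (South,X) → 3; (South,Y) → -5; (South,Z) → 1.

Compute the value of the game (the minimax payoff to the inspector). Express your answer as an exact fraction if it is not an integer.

2

Row minima: North → 2, Central → -1, South → -5; maximin = 2.
Column maxima: X → 6, Y → 2, Z → 6; minimax = 2.
Since maximin = minimax = 2, there is a saddle point and the value is 2.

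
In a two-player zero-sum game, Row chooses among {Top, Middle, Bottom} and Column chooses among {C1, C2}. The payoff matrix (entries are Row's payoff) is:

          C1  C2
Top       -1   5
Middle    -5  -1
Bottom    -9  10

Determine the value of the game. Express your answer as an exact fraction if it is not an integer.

-1

Row minima: Top → -1, Middle → -5, Bottom → -9; maximin = -1.
Column maxima: C1 → -1, C2 → 10; minimax = -1.
Since maximin = minimax = -1, there is a saddle point and the value is -1.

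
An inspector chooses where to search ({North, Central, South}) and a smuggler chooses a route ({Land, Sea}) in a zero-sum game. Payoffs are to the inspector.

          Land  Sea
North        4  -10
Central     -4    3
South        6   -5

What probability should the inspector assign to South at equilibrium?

Row minima: North → -10, Central → -4, South → -5; maximin = -4.
Column maxima: Land → 6, Sea → 3; minimax = 3.
-4 ≠ 3, so there is no saddle point; optimal play is mixed.
North is strictly dominated by South, so the inspector never plays it.
On the remaining 2×2 (Central, South vs Land, Sea):
Let the inspector play Central with probability p. Expected payoff against Land: (-4)p + 6(1−p) = −10p + 6; against Sea: 3p + (-5)(1−p) = 8p − 5.
Setting these equal: −10p + 6 = 8p − 5 ⇒ −18p = -11 ⇒ p = 11/18, and the value is (-10)·(11/18) + 6 = -1/9.
For the smuggler: with q = P(Land), equating Central's and South's payoffs gives −7q + 3 = 11q − 5 ⇒ q = 4/9.

7/18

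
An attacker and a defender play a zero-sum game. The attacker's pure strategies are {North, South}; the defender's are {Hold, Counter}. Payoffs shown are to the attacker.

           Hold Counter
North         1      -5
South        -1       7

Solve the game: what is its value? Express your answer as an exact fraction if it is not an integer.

1/7

Row minima: North → -5, South → -1; maximin = -1.
Column maxima: Hold → 1, Counter → 7; minimax = 1.
-1 ≠ 1, so there is no saddle point; optimal play is mixed.
Let the attacker play North with probability p. Expected payoff against Hold: 1p + (-1)(1−p) = 2p − 1; against Counter: (-5)p + 7(1−p) = −12p + 7.
Setting these equal: 2p − 1 = −12p + 7 ⇒ 14p = 8 ⇒ p = 4/7, and the value is (2)·(4/7) − 1 = 1/7.
For the defender: with q = P(Hold), equating North's and South's payoffs gives 6q − 5 = −8q + 7 ⇒ q = 6/7.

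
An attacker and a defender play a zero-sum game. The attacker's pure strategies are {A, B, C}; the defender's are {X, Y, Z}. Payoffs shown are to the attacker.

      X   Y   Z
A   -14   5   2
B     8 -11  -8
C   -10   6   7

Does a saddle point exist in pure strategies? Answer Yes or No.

Row minima: A → -14, B → -11, C → -10; maximin = -10.
Column maxima: X → 8, Y → 6, Z → 7; minimax = 6.
-10 ≠ 6, so no pure-strategy equilibrium exists.

No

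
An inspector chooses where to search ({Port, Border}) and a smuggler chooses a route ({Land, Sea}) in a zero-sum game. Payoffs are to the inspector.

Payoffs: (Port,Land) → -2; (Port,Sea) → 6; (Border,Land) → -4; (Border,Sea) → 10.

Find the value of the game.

Row minima: Port → -2, Border → -4; maximin = -2.
Column maxima: Land → -2, Sea → 10; minimax = -2.
Since maximin = minimax = -2, there is a saddle point and the value is -2.

-2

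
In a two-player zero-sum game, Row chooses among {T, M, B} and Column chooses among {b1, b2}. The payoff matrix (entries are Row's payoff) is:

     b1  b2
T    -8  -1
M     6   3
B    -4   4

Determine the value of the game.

Row minima: T → -8, M → 3, B → -4; maximin = 3.
Column maxima: b1 → 6, b2 → 4; minimax = 4.
3 ≠ 4, so there is no saddle point; optimal play is mixed.
T is strictly dominated by M, so Row never plays it.
On the remaining 2×2 (M, B vs b1, b2):
Let Row play M with probability p. Expected payoff against b1: 6p + (-4)(1−p) = 10p − 4; against b2: 3p + 4(1−p) = −p + 4.
Setting these equal: 10p − 4 = −p + 4 ⇒ 11p = 8 ⇒ p = 8/11, and the value is (10)·(8/11) − 4 = 36/11.
For Column: with q = P(b1), equating M's and B's payoffs gives 3q + 3 = −8q + 4 ⇒ q = 1/11.

36/11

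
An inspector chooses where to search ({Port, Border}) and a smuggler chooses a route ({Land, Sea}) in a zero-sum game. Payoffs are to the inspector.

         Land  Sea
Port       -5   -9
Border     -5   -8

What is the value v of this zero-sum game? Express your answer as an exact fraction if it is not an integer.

-8

Row minima: Port → -9, Border → -8; maximin = -8.
Column maxima: Land → -5, Sea → -8; minimax = -8.
Since maximin = minimax = -8, there is a saddle point and the value is -8.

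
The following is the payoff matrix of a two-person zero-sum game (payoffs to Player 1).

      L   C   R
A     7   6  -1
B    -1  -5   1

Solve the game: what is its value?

Row minima: A → -1, B → -5; maximin = -1.
Column maxima: L → 7, C → 6, R → 1; minimax = 1.
-1 ≠ 1, so there is no saddle point; optimal play is mixed.
L is strictly dominated by C (it gives Player 1 strictly more in every row), so Player 2 never plays it.
On the remaining 2×2 (A, B vs C, R):
Let Player 1 play A with probability p. Expected payoff against C: 6p + (-5)(1−p) = 11p − 5; against R: (-1)p + 1(1−p) = −2p + 1.
Setting these equal: 11p − 5 = −2p + 1 ⇒ 13p = 6 ⇒ p = 6/13, and the value is (11)·(6/13) − 5 = 1/13.
For Player 2: with q = P(C), equating A's and B's payoffs gives 7q − 1 = −6q + 1 ⇒ q = 2/13.

1/13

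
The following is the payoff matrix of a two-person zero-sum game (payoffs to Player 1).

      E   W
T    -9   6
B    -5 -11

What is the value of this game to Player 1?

-43/7

Row minima: T → -9, B → -11; maximin = -9.
Column maxima: E → -5, W → 6; minimax = -5.
-9 ≠ -5, so there is no saddle point; optimal play is mixed.
Let Player 1 play T with probability p. Expected payoff against E: (-9)p + (-5)(1−p) = −4p − 5; against W: 6p + (-11)(1−p) = 17p − 11.
Setting these equal: −4p − 5 = 17p − 11 ⇒ −21p = -6 ⇒ p = 2/7, and the value is (-4)·(2/7) − 5 = -43/7.
For Player 2: with q = P(E), equating T's and B's payoffs gives −15q + 6 = 6q − 11 ⇒ q = 17/21.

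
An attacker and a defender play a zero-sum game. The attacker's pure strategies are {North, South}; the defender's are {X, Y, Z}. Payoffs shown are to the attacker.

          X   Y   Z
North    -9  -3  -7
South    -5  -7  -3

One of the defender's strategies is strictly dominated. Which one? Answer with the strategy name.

X holds the attacker's payoff strictly below Z in every row: -9 < -7, -5 < -3.
So Z is strictly dominated for the defender.

Z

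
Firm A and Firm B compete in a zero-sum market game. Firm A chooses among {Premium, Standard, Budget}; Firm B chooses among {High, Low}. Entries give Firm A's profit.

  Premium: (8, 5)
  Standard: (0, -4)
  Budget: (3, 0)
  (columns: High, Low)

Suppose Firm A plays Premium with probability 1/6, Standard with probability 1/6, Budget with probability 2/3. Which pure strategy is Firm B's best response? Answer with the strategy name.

Low

If Firm B plays High, Firm A's expected payoff is (1/6)·8 + (1/6)·0 + (2/3)·3 = 10/3.
If Firm B plays Low, Firm A's expected payoff is (1/6)·5 + (1/6)·(-4) + (2/3)·0 = 1/6.
Firm B minimizes Firm A's payoff; the smallest is 1/6, so the best response is Low.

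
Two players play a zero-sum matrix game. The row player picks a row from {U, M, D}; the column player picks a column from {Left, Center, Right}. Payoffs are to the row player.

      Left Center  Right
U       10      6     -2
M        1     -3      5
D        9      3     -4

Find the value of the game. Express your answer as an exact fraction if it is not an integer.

Row minima: U → -2, M → -3, D → -4; maximin = -2.
Column maxima: Left → 10, Center → 6, Right → 5; minimax = 5.
-2 ≠ 5, so there is no saddle point; optimal play is mixed.
D is strictly dominated by U, so the row player never plays it.
Left is strictly dominated by Center (it gives the row player strictly more in every row), so the column player never plays it.
On the remaining 2×2 (U, M vs Center, Right):
Let the row player play U with probability p. Expected payoff against Center: 6p + (-3)(1−p) = 9p − 3; against Right: (-2)p + 5(1−p) = −7p + 5.
Setting these equal: 9p − 3 = −7p + 5 ⇒ 16p = 8 ⇒ p = 1/2, and the value is (9)·(1/2) − 3 = 3/2.
For the column player: with q = P(Center), equating U's and M's payoffs gives 8q − 2 = −8q + 5 ⇒ q = 7/16.

3/2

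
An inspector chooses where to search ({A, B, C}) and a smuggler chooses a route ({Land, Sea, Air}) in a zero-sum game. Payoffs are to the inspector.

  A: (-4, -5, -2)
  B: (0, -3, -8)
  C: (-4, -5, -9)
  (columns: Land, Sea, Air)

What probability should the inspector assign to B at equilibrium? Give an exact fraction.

3/8

Row minima: A → -5, B → -8, C → -9; maximin = -5.
Column maxima: Land → 0, Sea → -3, Air → -2; minimax = -3.
-5 ≠ -3, so there is no saddle point; optimal play is mixed.
C is strictly dominated by B, so the inspector never plays it.
Land is strictly dominated by Sea (it gives the inspector strictly more in every row), so the smuggler never plays it.
On the remaining 2×2 (A, B vs Sea, Air):
Let the inspector play A with probability p. Expected payoff against Sea: (-5)p + (-3)(1−p) = −2p − 3; against Air: (-2)p + (-8)(1−p) = 6p − 8.
Setting these equal: −2p − 3 = 6p − 8 ⇒ −8p = -5 ⇒ p = 5/8, and the value is (-2)·(5/8) − 3 = -17/4.
For the smuggler: with q = P(Sea), equating A's and B's payoffs gives −3q − 2 = 5q − 8 ⇒ q = 3/4.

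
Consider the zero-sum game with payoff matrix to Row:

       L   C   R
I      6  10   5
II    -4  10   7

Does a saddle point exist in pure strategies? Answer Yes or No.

No

Row minima: I → 5, II → -4; maximin = 5.
Column maxima: L → 6, C → 10, R → 7; minimax = 6.
5 ≠ 6, so no pure-strategy equilibrium exists.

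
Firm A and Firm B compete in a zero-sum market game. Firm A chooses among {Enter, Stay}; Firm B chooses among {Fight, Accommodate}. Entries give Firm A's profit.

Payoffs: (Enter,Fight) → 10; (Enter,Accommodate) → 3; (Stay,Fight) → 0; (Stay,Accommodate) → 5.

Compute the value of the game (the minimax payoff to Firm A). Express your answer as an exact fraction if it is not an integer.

25/6

Row minima: Enter → 3, Stay → 0; maximin = 3.
Column maxima: Fight → 10, Accommodate → 5; minimax = 5.
3 ≠ 5, so there is no saddle point; optimal play is mixed.
Let Firm A play Enter with probability p. Expected payoff against Fight: 10p + 0(1−p) = 10p; against Accommodate: 3p + 5(1−p) = −2p + 5.
Setting these equal: 10p = −2p + 5 ⇒ 12p = 5 ⇒ p = 5/12, and the value is (10)·(5/12) = 25/6.
For Firm B: with q = P(Fight), equating Enter's and Stay's payoffs gives 7q + 3 = −5q + 5 ⇒ q = 1/6.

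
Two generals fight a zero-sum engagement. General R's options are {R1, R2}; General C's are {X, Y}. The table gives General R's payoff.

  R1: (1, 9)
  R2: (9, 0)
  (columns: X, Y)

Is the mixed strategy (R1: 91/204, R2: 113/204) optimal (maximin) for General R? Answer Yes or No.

No

Against X this mix gives (91/204)·1 + (113/204)·9 = 277/51.
Against Y this mix gives (91/204)·9 + (113/204)·0 = 273/68.
General C will play Y, holding General R to 273/68. Shifting weight toward the row that does better against Y would raise this floor (the equalizing mix achieves 81/17 against both Y and X), so the proposed strategy is not optimal.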